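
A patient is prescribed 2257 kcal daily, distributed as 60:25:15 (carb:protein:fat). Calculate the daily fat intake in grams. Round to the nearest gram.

Fat energy = 15% × 2257 = 338.55 kcal.
At 9 kcal/g: 338.55 ÷ 9 = 37.6167 g.

38 g/day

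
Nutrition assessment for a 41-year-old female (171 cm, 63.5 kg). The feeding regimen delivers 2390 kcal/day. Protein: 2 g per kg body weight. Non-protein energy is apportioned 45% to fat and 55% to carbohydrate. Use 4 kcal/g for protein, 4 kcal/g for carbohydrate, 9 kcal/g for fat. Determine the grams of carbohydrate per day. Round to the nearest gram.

259 g/day

Protein = 2 × 63.5 = 127 g → 127 × 4 = 508 kcal.
Non-protein calories = 2390 − 508 = 1882 kcal.
Fat: 45% × 1882 = 846.9 kcal; carbohydrate: 1035.1 kcal.
Carbohydrate: 1035.1 kcal ÷ 4 kcal/g = 258.775 g.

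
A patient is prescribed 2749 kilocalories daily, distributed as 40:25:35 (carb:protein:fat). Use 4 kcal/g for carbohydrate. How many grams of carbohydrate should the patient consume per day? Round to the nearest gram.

275 g/day

Carbohydrate energy = 40% × 2749 = 1099.6 kcal.
At 4 kcal/g: 1099.6 ÷ 4 = 274.9 g.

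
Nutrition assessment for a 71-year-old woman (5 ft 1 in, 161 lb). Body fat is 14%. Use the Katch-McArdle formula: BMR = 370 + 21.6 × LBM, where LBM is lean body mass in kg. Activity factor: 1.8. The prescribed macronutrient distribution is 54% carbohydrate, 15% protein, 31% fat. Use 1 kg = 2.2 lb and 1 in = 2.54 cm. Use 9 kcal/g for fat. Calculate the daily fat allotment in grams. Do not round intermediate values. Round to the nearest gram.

107 g/day

Convert to metric: weight = 161 ÷ 2.2 = 73.1818 kg; height = (5×12 + 1) × 2.54 = 61 × 2.54 = 154.94 cm.
LBM = 73.1818 × (1 − 0.14) = 62.9364 kg. Katch-McArdle: BMR = 370 + 21.6 × 62.9364 = 1729.4255 kcal/day.
TEE = 1729.4255 × 1.8 = 3112.9658 kcal/day.
Fat energy = 31% × 3112.9658 = 965.0194 kcal.
Fat = 965.0194 ÷ 9 kcal/g = 107.2244 g.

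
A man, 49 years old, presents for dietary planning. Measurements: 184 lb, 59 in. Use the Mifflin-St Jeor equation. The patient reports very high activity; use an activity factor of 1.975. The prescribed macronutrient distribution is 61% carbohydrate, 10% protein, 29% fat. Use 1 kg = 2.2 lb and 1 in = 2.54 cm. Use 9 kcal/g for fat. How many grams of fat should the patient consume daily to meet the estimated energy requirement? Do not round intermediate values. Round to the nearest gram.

98 g/day

Convert to metric: weight = 184 ÷ 2.2 = 83.6364 kg; height = 59 × 2.54 = 149.86 cm.
Mifflin-St Jeor (male): BMR = 10(83.6364) + 6.25(149.86) − 5(49) + 5 = 836.3636 + 936.625 − 245 + 5 = 1532.9886 kcal/day.
TEE = 1532.9886 × 1.975 = 3027.6526 kcal/day.
Fat energy = 29% × 3027.6526 = 878.0192 kcal.
Fat = 878.0192 ÷ 9 kcal/g = 97.5577 g.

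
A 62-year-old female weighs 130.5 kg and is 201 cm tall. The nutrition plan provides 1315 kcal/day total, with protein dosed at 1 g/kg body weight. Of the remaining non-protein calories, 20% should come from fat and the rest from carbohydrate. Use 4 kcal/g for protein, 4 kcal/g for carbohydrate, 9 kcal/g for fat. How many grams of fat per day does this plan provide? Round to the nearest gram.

Protein = 1 × 130.5 = 130.5 g → 130.5 × 4 = 522 kcal.
Non-protein calories = 1315 − 522 = 793 kcal.
Fat: 20% × 793 = 158.6 kcal; carbohydrate: 634.4 kcal.
Fat: 158.6 kcal ÷ 9 kcal/g = 17.6222 g.

18 g/day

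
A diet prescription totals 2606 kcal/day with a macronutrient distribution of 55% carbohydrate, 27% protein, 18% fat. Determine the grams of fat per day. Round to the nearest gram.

Fat energy = 18% × 2606 = 469.08 kcal.
At 9 kcal/g: 469.08 ÷ 9 = 52.12 g.

52 g/day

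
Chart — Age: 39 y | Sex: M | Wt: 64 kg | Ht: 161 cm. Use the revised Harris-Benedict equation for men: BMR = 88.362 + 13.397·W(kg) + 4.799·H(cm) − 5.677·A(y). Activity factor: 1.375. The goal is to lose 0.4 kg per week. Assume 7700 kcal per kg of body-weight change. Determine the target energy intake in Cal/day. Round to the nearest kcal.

1618 Cal/day

Harris-Benedict: BMR = 88.362 + 13.397(64) + 4.799(161) − 5.677(39) = 1497.006 kcal/day.
TEE = 1497.006 × 1.375 = 2058.3833 kcal/day.
Required daily deficit = 0.4 × 7700 ÷ 7 = 440 kcal/day.
Target intake = 2058.3833 − 440 = 1618.3833 kcal/day.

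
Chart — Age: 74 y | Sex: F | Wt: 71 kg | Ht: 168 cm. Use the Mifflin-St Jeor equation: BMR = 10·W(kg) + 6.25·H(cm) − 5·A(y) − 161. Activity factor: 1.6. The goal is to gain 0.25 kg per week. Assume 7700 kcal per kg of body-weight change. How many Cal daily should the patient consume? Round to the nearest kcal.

2241 Cal daily

Mifflin-St Jeor (female): BMR = 10(71) + 6.25(168) − 5(74) − 161 = 710 + 1050 − 370 − 161 = 1229 kcal/day.
TEE = 1229 × 1.6 = 1966.4 kcal/day.
Required daily surplus = 0.25 × 7700 ÷ 7 = 275 kcal/day.
Target intake = 1966.4 + 275 = 2241.4 kcal/day.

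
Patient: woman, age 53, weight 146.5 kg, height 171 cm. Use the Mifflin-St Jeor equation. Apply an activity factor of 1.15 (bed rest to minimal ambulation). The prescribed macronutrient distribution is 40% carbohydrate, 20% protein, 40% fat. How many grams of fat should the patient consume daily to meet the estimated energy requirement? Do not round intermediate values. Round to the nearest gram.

Mifflin-St Jeor (female): BMR = 10(146.5) + 6.25(171) − 5(53) − 161 = 1465 + 1068.75 − 265 − 161 = 2107.75 kcal/day.
TEE = 2107.75 × 1.15 = 2423.9125 kcal/day.
Fat energy = 40% × 2423.9125 = 969.565 kcal.
Fat = 969.565 ÷ 9 kcal/g = 107.7294 g.

108 g/day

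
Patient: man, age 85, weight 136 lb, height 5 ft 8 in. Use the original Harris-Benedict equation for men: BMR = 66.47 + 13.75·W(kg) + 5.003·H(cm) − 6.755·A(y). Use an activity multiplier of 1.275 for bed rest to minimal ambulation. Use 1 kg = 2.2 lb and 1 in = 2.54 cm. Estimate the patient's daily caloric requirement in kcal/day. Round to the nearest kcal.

Convert to metric: weight = 136 ÷ 2.2 = 61.8182 kg; height = (5×12 + 8) × 2.54 = 68 × 2.54 = 172.72 cm.
Harris-Benedict: BMR = 66.47 + 13.75(61.8182) + 5.003(172.72) − 6.755(85) = 1206.4132 kcal/day.
TEE = BMR × activity factor = 1206.4132 × 1.275 = 1538.1768 kcal/day.

1538 kcal/day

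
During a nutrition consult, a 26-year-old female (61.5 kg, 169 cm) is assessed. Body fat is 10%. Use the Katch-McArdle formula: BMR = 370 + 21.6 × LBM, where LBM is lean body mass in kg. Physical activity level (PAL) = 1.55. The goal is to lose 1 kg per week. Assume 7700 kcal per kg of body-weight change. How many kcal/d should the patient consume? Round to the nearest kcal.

1327 kcal/d

LBM = 61.5 × (1 − 0.1) = 55.35 kg. Katch-McArdle: BMR = 370 + 21.6 × 55.35 = 1565.56 kcal/day.
TEE = 1565.56 × 1.55 = 2426.618 kcal/day.
Required daily deficit = 1 × 7700 ÷ 7 = 1100 kcal/day.
Target intake = 2426.618 − 1100 = 1326.618 kcal/day.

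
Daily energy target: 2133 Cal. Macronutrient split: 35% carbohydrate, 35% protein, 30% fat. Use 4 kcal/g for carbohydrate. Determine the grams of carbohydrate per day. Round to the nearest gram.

Carbohydrate energy = 35% × 2133 = 746.55 kcal.
At 4 kcal/g: 746.55 ÷ 4 = 186.6375 g.

187 g/day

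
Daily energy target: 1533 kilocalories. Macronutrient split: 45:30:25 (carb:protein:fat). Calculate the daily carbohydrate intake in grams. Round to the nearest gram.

Carbohydrate energy = 45% × 1533 = 689.85 kcal.
At 4 kcal/g: 689.85 ÷ 4 = 172.4625 g.

172 g/day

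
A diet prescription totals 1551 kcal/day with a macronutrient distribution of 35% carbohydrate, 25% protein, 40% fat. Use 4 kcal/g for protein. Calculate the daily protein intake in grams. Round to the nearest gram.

97 g/day

Protein energy = 25% × 1551 = 387.75 kcal.
At 4 kcal/g: 387.75 ÷ 4 = 96.9375 g.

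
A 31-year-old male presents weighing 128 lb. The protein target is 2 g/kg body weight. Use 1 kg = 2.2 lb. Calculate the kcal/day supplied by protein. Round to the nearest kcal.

Weight in kg = 128 ÷ 2.2 = 58.1818 kg.
Protein = 2 g/kg × 58.1818 kg = 116.3636 g/day.
Protein energy = 116.3636 g × 4 kcal/g = 465.4545 kcal/day.

465 kcal/day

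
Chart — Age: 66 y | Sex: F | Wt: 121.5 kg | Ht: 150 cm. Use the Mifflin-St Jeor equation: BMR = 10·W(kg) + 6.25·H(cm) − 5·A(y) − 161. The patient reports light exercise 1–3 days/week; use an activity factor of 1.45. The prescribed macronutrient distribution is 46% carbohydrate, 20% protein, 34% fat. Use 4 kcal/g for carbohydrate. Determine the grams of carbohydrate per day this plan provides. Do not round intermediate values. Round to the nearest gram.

277 g/day

Mifflin-St Jeor (female): BMR = 10(121.5) + 6.25(150) − 5(66) − 161 = 1215 + 937.5 − 330 − 161 = 1661.5 kcal/day.
TEE = 1661.5 × 1.45 = 2409.175 kcal/day.
Carbohydrate energy = 46% × 2409.175 = 1108.2205 kcal.
Carbohydrate = 1108.2205 ÷ 4 kcal/g = 277.0551 g.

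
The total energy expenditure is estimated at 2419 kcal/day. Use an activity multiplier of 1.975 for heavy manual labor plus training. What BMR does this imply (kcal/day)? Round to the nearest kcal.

1225 kcal/day

BMR = TEE ÷ activity factor = 2419 ÷ 1.975 = 1224.8101 kcal/day.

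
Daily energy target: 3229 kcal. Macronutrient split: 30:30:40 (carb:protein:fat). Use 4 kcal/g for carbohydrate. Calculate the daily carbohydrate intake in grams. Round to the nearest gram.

242 g/day

Carbohydrate energy = 30% × 3229 = 968.7 kcal.
At 4 kcal/g: 968.7 ÷ 4 = 242.175 g.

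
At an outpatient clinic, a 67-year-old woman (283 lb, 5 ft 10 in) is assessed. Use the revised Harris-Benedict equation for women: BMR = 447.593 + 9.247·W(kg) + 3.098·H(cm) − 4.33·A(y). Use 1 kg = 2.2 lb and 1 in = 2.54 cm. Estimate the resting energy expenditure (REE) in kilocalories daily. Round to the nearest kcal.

Convert to metric: weight = 283 ÷ 2.2 = 128.6364 kg; height = (5×12 + 10) × 2.54 = 70 × 2.54 = 177.8 cm.
Harris-Benedict: BMR = 447.593 + 9.247(128.6364) + 3.098(177.8) − 4.33(67) = 1897.8079 kcal/day.

1898 kilocalories daily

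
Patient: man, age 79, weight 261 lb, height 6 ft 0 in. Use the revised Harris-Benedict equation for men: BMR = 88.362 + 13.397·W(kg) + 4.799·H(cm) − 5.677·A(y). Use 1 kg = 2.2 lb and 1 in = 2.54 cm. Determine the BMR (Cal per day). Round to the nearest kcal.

Convert to metric: weight = 261 ÷ 2.2 = 118.6364 kg; height = (6×12 + 0) × 2.54 = 72 × 2.54 = 182.88 cm.
Harris-Benedict: BMR = 88.362 + 13.397(118.6364) + 4.799(182.88) − 5.677(79) = 2106.8915 kcal/day.

2107 Cal per day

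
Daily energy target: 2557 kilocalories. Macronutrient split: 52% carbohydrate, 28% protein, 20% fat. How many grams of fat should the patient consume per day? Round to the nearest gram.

Fat energy = 20% × 2557 = 511.4 kcal.
At 9 kcal/g: 511.4 ÷ 9 = 56.8222 g.

57 g/day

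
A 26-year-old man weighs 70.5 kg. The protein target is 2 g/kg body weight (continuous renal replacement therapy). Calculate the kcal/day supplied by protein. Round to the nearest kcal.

564 kcal/day

Protein = 2 g/kg × 70.5 kg = 141 g/day.
Protein energy = 141 g × 4 kcal/g = 564 kcal/day.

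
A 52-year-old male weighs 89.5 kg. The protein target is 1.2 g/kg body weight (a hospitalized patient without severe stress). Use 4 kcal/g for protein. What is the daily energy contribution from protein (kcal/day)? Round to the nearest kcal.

430 kcal/day

Protein = 1.2 g/kg × 89.5 kg = 107.4 g/day.
Protein energy = 107.4 g × 4 kcal/g = 429.6 kcal/day.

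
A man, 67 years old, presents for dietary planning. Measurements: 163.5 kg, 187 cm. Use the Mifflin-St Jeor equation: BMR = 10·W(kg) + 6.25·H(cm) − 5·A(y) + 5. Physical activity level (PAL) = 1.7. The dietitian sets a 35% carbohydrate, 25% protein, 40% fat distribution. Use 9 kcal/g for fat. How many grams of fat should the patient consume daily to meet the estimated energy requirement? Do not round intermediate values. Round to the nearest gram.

187 g/day

Mifflin-St Jeor (male): BMR = 10(163.5) + 6.25(187) − 5(67) + 5 = 1635 + 1168.75 − 335 + 5 = 2473.75 kcal/day.
TEE = 2473.75 × 1.7 = 4205.375 kcal/day.
Fat energy = 40% × 4205.375 = 1682.15 kcal.
Fat = 1682.15 ÷ 9 kcal/g = 186.9056 g.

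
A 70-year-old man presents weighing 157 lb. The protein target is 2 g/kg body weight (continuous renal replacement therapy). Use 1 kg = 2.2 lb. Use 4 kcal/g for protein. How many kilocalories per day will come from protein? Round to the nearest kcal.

Weight in kg = 157 ÷ 2.2 = 71.3636 kg.
Protein = 2 g/kg × 71.3636 kg = 142.7273 g/day.
Protein energy = 142.7273 g × 4 kcal/g = 570.9091 kcal/day.

571 kcal/day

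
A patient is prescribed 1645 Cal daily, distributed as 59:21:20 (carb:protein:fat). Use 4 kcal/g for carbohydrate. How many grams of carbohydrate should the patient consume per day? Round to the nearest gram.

Carbohydrate energy = 59% × 1645 = 970.55 kcal.
At 4 kcal/g: 970.55 ÷ 4 = 242.6375 g.

243 g/day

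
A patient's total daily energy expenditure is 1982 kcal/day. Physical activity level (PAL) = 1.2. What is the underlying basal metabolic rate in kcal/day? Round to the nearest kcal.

1652 kcal/day

BMR = TEE ÷ activity factor = 1982 ÷ 1.2 = 1651.6667 kcal/day.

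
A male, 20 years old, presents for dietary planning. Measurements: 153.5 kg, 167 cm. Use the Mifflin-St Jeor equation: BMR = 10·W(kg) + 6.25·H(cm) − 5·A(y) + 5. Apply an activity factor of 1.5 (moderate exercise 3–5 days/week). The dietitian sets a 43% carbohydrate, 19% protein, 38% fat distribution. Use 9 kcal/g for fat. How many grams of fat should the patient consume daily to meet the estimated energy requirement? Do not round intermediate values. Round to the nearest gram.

Mifflin-St Jeor (male): BMR = 10(153.5) + 6.25(167) − 5(20) + 5 = 1535 + 1043.75 − 100 + 5 = 2483.75 kcal/day.
TEE = 2483.75 × 1.5 = 3725.625 kcal/day.
Fat energy = 38% × 3725.625 = 1415.7375 kcal.
Fat = 1415.7375 ÷ 9 kcal/g = 157.3042 g.

157 g/day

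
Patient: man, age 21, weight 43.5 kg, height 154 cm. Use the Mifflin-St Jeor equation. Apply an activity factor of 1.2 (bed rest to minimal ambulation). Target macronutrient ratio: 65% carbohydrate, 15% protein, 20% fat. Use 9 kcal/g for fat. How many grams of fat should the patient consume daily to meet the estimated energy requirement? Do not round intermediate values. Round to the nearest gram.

35 g/day

Mifflin-St Jeor (male): BMR = 10(43.5) + 6.25(154) − 5(21) + 5 = 435 + 962.5 − 105 + 5 = 1297.5 kcal/day.
TEE = 1297.5 × 1.2 = 1557 kcal/day.
Fat energy = 20% × 1557 = 311.4 kcal.
Fat = 311.4 ÷ 9 kcal/g = 34.6 g.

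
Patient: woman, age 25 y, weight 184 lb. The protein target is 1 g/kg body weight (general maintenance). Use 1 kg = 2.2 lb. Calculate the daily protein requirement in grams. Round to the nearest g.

84 g/day

Weight in kg = 184 ÷ 2.2 = 83.6364 kg.
Protein = 1 g/kg × 83.6364 kg = 83.6364 g/day.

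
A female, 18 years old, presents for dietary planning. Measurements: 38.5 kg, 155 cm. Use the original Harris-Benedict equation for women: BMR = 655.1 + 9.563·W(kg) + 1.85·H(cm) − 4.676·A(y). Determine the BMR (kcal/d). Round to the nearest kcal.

1226 kcal/d

Harris-Benedict: BMR = 655.1 + 9.563(38.5) + 1.85(155) − 4.676(18) = 1225.8575 kcal/day.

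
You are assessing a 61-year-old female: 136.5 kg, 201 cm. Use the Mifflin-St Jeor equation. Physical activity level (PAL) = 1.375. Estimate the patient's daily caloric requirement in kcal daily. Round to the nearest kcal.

Mifflin-St Jeor (female): BMR = 10(136.5) + 6.25(201) − 5(61) − 161 = 1365 + 1256.25 − 305 − 161 = 2155.25 kcal/day.
TEE = BMR × activity factor = 2155.25 × 1.375 = 2963.4688 kcal/day.

2963 kcal daily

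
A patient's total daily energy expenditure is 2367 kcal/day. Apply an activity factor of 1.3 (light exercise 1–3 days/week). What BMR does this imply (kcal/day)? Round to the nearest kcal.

BMR = TEE ÷ activity factor = 2367 ÷ 1.3 = 1820.7692 kcal/day.

1821 kcal/day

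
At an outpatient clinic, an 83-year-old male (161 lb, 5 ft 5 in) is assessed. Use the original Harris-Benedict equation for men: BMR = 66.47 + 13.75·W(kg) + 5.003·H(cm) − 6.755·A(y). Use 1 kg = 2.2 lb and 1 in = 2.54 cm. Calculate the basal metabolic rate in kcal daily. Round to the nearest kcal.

Convert to metric: weight = 161 ÷ 2.2 = 73.1818 kg; height = (5×12 + 5) × 2.54 = 65 × 2.54 = 165.1 cm.
Harris-Benedict: BMR = 66.47 + 13.75(73.1818) + 5.003(165.1) − 6.755(83) = 1338.0503 kcal/day.

1338 kcal daily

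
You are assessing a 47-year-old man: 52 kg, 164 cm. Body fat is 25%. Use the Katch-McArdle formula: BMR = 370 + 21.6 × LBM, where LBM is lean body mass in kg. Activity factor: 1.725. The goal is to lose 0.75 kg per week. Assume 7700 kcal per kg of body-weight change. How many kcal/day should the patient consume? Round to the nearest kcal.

1266 kcal/day

LBM = 52 × (1 − 0.25) = 39 kg. Katch-McArdle: BMR = 370 + 21.6 × 39 = 1212.4 kcal/day.
TEE = 1212.4 × 1.725 = 2091.39 kcal/day.
Required daily deficit = 0.75 × 7700 ÷ 7 = 825 kcal/day.
Target intake = 2091.39 − 825 = 1266.39 kcal/day.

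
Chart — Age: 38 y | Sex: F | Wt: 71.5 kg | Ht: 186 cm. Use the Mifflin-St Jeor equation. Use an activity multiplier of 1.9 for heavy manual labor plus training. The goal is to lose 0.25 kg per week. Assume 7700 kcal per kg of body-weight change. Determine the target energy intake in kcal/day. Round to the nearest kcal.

2625 kcal/day

Mifflin-St Jeor (female): BMR = 10(71.5) + 6.25(186) − 5(38) − 161 = 715 + 1162.5 − 190 − 161 = 1526.5 kcal/day.
TEE = 1526.5 × 1.9 = 2900.35 kcal/day.
Required daily deficit = 0.25 × 7700 ÷ 7 = 275 kcal/day.
Target intake = 2900.35 − 275 = 2625.35 kcal/day.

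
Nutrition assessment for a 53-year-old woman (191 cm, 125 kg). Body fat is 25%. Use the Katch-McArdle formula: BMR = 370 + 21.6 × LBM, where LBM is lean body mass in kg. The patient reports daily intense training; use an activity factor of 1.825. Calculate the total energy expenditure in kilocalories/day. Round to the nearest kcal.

LBM = 125 × (1 − 0.25) = 93.75 kg. Katch-McArdle: BMR = 370 + 21.6 × 93.75 = 2395 kcal/day.
TEE = BMR × activity factor = 2395 × 1.825 = 4370.875 kcal/day.

4371 kilocalories/day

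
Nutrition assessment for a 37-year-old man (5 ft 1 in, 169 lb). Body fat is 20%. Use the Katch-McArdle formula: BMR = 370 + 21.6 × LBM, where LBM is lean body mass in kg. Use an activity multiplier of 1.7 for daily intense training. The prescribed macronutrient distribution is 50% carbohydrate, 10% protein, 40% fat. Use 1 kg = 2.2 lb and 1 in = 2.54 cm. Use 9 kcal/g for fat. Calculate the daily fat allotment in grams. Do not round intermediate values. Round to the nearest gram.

128 g/day

Convert to metric: weight = 169 ÷ 2.2 = 76.8182 kg; height = (5×12 + 1) × 2.54 = 61 × 2.54 = 154.94 cm.
LBM = 76.8182 × (1 − 0.2) = 61.4545 kg. Katch-McArdle: BMR = 370 + 21.6 × 61.4545 = 1697.4182 kcal/day.
TEE = 1697.4182 × 1.7 = 2885.6109 kcal/day.
Fat energy = 40% × 2885.6109 = 1154.2444 kcal.
Fat = 1154.2444 ÷ 9 kcal/g = 128.2494 g.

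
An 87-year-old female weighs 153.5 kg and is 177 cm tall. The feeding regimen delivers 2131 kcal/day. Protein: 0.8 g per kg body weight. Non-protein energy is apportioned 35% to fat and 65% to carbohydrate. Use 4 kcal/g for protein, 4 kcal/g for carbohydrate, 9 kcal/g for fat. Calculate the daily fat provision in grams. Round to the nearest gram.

64 g/day

Protein = 0.8 × 153.5 = 122.8 g → 122.8 × 4 = 491.2 kcal.
Non-protein calories = 2131 − 491.2 = 1639.8 kcal.
Fat: 35% × 1639.8 = 573.93 kcal; carbohydrate: 1065.87 kcal.
Fat: 573.93 kcal ÷ 9 kcal/g = 63.77 g.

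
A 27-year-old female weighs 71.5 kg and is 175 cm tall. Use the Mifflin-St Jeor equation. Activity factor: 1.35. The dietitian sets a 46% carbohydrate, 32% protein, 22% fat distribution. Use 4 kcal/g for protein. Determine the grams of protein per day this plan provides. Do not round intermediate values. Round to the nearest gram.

Mifflin-St Jeor (female): BMR = 10(71.5) + 6.25(175) − 5(27) − 161 = 715 + 1093.75 − 135 − 161 = 1512.75 kcal/day.
TEE = 1512.75 × 1.35 = 2042.2125 kcal/day.
Protein energy = 32% × 2042.2125 = 653.508 kcal.
Protein = 653.508 ÷ 4 kcal/g = 163.377 g.

163 g/day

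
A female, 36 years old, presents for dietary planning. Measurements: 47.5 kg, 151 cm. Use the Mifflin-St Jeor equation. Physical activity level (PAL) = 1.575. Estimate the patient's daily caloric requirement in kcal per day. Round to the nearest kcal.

Mifflin-St Jeor (female): BMR = 10(47.5) + 6.25(151) − 5(36) − 161 = 475 + 943.75 − 180 − 161 = 1077.75 kcal/day.
TEE = BMR × activity factor = 1077.75 × 1.575 = 1697.4563 kcal/day.

1697 kcal per day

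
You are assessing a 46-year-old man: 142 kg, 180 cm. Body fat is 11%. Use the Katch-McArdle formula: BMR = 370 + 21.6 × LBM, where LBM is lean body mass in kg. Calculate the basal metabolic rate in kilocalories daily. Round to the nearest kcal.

3100 kilocalories daily

LBM = 142 × (1 − 0.11) = 126.38 kg. Katch-McArdle: BMR = 370 + 21.6 × 126.38 = 3099.808 kcal/day.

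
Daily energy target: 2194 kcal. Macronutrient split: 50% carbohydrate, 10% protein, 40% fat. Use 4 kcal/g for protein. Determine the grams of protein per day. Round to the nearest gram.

Protein energy = 10% × 2194 = 219.4 kcal.
At 4 kcal/g: 219.4 ÷ 4 = 54.85 g.

55 g/day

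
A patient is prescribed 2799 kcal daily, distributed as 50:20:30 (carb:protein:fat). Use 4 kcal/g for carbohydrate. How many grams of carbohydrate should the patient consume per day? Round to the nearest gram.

Carbohydrate energy = 50% × 2799 = 1399.5 kcal.
At 4 kcal/g: 1399.5 ÷ 4 = 349.875 g.

350 g/day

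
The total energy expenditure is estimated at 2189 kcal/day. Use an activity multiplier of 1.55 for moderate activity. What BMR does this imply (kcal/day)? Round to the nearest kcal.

1412 kcal/day

BMR = TEE ÷ activity factor = 2189 ÷ 1.55 = 1412.2581 kcal/day.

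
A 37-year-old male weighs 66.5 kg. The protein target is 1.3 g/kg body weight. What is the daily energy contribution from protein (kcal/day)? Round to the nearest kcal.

346 kcal/day

Protein = 1.3 g/kg × 66.5 kg = 86.45 g/day.
Protein energy = 86.45 g × 4 kcal/g = 345.8 kcal/day.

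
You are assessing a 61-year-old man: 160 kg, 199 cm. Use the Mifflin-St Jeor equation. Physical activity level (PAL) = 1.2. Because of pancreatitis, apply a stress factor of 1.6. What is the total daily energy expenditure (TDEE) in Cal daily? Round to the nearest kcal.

Mifflin-St Jeor (male): BMR = 10(160) + 6.25(199) − 5(61) + 5 = 1600 + 1243.75 − 305 + 5 = 2543.75 kcal/day.
TEE = BMR × activity factor = 2543.75 × 1.2 = 3052.5 kcal/day.
Apply stress factor: 3052.5 × 1.6 = 4884 kcal/day.

4884 Cal daily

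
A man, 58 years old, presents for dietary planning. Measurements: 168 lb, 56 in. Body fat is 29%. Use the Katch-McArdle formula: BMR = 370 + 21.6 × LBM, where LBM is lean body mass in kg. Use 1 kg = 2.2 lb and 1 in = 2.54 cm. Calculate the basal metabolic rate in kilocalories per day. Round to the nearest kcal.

Convert to metric: weight = 168 ÷ 2.2 = 76.3636 kg; height = 56 × 2.54 = 142.24 cm.
LBM = 76.3636 × (1 − 0.29) = 54.2182 kg. Katch-McArdle: BMR = 370 + 21.6 × 54.2182 = 1541.1127 kcal/day.

1541 kilocalories per day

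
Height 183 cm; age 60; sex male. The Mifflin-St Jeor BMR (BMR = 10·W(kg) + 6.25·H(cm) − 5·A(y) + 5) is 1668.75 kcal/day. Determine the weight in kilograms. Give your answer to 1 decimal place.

1668.75 = 10·W + 6.25(183) − 5(60) + 5
10·W = 1668.75 − 848.75 = 820, so W = 82 kg.

82.0 kg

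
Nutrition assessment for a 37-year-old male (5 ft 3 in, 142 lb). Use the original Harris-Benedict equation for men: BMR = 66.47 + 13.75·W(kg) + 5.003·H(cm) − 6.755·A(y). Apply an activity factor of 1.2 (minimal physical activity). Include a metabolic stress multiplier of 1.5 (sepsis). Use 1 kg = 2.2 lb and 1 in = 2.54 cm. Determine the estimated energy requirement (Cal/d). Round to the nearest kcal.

2708 Cal/d

Convert to metric: weight = 142 ÷ 2.2 = 64.5455 kg; height = (5×12 + 3) × 2.54 = 63 × 2.54 = 160.02 cm.
Harris-Benedict: BMR = 66.47 + 13.75(64.5455) + 5.003(160.02) − 6.755(37) = 1504.6151 kcal/day.
TEE = BMR × activity factor = 1504.6151 × 1.2 = 1805.5381 kcal/day.
Apply stress factor: 1805.5381 × 1.5 = 2708.3071 kcal/day.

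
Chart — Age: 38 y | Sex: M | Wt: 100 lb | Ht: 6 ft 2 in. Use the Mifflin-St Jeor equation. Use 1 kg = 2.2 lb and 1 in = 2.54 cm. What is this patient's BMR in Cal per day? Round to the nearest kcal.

1444 Cal per day

Convert to metric: weight = 100 ÷ 2.2 = 45.4545 kg; height = (6×12 + 2) × 2.54 = 74 × 2.54 = 187.96 cm.
Mifflin-St Jeor (male): BMR = 10(45.4545) + 6.25(187.96) − 5(38) + 5 = 454.5455 + 1174.75 − 190 + 5 = 1444.2955 kcal/day.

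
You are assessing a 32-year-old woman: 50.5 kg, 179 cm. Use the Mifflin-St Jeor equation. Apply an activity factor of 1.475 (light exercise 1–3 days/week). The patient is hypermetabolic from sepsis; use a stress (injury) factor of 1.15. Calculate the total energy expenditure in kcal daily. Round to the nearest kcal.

2210 kcal daily

Mifflin-St Jeor (female): BMR = 10(50.5) + 6.25(179) − 5(32) − 161 = 505 + 1118.75 − 160 − 161 = 1302.75 kcal/day.
TEE = BMR × activity factor = 1302.75 × 1.475 = 1921.5563 kcal/day.
Apply stress factor: 1921.5563 × 1.15 = 2209.7897 kcal/day.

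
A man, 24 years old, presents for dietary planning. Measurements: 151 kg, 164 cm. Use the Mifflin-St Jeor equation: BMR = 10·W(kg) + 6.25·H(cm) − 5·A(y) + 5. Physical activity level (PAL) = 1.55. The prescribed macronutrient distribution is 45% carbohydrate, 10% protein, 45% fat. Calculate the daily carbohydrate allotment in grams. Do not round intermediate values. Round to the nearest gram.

422 g/day

Mifflin-St Jeor (male): BMR = 10(151) + 6.25(164) − 5(24) + 5 = 1510 + 1025 − 120 + 5 = 2420 kcal/day.
TEE = 2420 × 1.55 = 3751 kcal/day.
Carbohydrate energy = 45% × 3751 = 1687.95 kcal.
Carbohydrate = 1687.95 ÷ 4 kcal/g = 421.9875 g.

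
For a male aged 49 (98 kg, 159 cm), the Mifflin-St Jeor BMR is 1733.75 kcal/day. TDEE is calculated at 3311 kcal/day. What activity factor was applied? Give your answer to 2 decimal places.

1.91

Activity factor = TEE ÷ BMR = 3311 ÷ 1733.75 = 1.91.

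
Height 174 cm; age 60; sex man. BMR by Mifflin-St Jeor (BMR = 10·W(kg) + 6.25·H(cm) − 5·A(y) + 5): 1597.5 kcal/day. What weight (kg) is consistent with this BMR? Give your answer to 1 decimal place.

1597.5 = 10·W + 6.25(174) − 5(60) + 5
10·W = 1597.5 − 792.5 = 805, so W = 80.5 kg.

80.5 kg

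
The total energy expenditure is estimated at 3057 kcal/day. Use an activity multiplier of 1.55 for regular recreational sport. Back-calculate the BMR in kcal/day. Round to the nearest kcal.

1972 kcal/day

BMR = TEE ÷ activity factor = 3057 ÷ 1.55 = 1972.2581 kcal/day.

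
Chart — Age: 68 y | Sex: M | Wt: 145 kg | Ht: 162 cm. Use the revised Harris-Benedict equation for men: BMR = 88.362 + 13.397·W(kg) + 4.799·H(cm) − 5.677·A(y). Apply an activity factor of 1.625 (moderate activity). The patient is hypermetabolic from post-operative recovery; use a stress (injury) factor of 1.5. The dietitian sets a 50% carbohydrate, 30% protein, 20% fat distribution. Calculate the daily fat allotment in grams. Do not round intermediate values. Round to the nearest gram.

131 g/day

Harris-Benedict: BMR = 88.362 + 13.397(145) + 4.799(162) − 5.677(68) = 2422.329 kcal/day.
TEE = 2422.329 × 1.625 = 3936.2846 kcal/day.
With stress factor 1.5: 3936.2846 × 1.5 = 5904.4269 kcal/day.
Fat energy = 20% × 5904.4269 = 1180.8854 kcal.
Fat = 1180.8854 ÷ 9 kcal/g = 131.2095 g.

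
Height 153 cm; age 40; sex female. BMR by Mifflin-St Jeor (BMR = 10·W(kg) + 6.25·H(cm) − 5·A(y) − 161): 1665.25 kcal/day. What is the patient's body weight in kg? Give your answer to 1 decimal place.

1665.25 = 10·W + 6.25(153) − 5(40) − 161
10·W = 1665.25 − 595.25 = 1070, so W = 107 kg.

107.0 kg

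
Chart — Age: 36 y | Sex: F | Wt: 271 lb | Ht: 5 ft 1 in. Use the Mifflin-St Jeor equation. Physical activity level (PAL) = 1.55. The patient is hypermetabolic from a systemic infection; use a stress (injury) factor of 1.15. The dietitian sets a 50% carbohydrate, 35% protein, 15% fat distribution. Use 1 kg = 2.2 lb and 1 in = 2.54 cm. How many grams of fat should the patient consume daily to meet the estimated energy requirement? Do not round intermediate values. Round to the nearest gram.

Convert to metric: weight = 271 ÷ 2.2 = 123.1818 kg; height = (5×12 + 1) × 2.54 = 61 × 2.54 = 154.94 cm.
Mifflin-St Jeor (female): BMR = 10(123.1818) + 6.25(154.94) − 5(36) − 161 = 1231.8182 + 968.375 − 180 − 161 = 1859.1932 kcal/day.
TEE = 1859.1932 × 1.55 = 2881.7494 kcal/day.
With stress factor 1.15: 2881.7494 × 1.15 = 3314.0118 kcal/day.
Fat energy = 15% × 3314.0118 = 497.1018 kcal.
Fat = 497.1018 ÷ 9 kcal/g = 55.2335 g.

55 g/day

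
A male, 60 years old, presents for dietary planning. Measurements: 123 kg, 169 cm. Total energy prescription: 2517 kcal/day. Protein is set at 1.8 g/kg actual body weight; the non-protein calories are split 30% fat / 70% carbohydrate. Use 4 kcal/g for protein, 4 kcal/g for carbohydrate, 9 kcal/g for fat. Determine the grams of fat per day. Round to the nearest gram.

Protein = 1.8 × 123 = 221.4 g → 221.4 × 4 = 885.6 kcal.
Non-protein calories = 2517 − 885.6 = 1631.4 kcal.
Fat: 30% × 1631.4 = 489.42 kcal; carbohydrate: 1141.98 kcal.
Fat: 489.42 kcal ÷ 9 kcal/g = 54.38 g.

54 g/day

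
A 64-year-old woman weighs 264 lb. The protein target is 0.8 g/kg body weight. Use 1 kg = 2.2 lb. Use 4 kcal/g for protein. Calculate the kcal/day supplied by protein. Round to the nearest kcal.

384 kcal/day

Weight in kg = 264 ÷ 2.2 = 120 kg.
Protein = 0.8 g/kg × 120 kg = 96 g/day.
Protein energy = 96 g × 4 kcal/g = 384 kcal/day.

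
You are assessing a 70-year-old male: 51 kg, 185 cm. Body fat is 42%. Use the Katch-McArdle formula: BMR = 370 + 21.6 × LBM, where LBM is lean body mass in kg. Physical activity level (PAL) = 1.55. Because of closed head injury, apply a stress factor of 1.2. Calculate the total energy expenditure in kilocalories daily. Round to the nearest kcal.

LBM = 51 × (1 − 0.42) = 29.58 kg. Katch-McArdle: BMR = 370 + 21.6 × 29.58 = 1008.928 kcal/day.
TEE = BMR × activity factor = 1008.928 × 1.55 = 1563.8384 kcal/day.
Apply stress factor: 1563.8384 × 1.2 = 1876.6061 kcal/day.

1877 kilocalories daily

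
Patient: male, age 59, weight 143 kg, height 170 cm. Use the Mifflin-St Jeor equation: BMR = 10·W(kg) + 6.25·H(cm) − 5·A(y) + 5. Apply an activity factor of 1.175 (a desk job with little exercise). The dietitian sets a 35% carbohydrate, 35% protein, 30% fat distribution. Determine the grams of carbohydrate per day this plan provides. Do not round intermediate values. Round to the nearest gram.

Mifflin-St Jeor (male): BMR = 10(143) + 6.25(170) − 5(59) + 5 = 1430 + 1062.5 − 295 + 5 = 2202.5 kcal/day.
TEE = 2202.5 × 1.175 = 2587.9375 kcal/day.
Carbohydrate energy = 35% × 2587.9375 = 905.7781 kcal.
Carbohydrate = 905.7781 ÷ 4 kcal/g = 226.4445 g.

226 g/day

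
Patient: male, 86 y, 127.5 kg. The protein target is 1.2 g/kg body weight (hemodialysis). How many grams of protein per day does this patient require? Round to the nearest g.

Protein = 1.2 g/kg × 127.5 kg = 153 g/day.

153 g/day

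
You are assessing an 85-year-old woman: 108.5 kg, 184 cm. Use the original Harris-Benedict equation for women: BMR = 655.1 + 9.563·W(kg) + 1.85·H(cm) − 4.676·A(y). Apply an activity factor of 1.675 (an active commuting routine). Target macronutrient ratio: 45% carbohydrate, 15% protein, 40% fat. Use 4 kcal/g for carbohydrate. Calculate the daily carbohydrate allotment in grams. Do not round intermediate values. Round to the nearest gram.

Harris-Benedict: BMR = 655.1 + 9.563(108.5) + 1.85(184) − 4.676(85) = 1635.6255 kcal/day.
TEE = 1635.6255 × 1.675 = 2739.6727 kcal/day.
Carbohydrate energy = 45% × 2739.6727 = 1232.8527 kcal.
Carbohydrate = 1232.8527 ÷ 4 kcal/g = 308.2132 g.

308 g/day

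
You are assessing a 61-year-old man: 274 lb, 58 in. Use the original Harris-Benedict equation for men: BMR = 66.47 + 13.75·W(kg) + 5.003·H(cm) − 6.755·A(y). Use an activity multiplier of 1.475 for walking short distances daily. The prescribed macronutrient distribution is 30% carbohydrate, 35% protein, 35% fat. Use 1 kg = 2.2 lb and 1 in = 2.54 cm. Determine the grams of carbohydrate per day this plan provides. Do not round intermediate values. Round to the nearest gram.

233 g/day

Convert to metric: weight = 274 ÷ 2.2 = 124.5455 kg; height = 58 × 2.54 = 147.32 cm.
Harris-Benedict: BMR = 66.47 + 13.75(124.5455) + 5.003(147.32) − 6.755(61) = 2103.957 kcal/day.
TEE = 2103.957 × 1.475 = 3103.3365 kcal/day.
Carbohydrate energy = 30% × 3103.3365 = 931.001 kcal.
Carbohydrate = 931.001 ÷ 4 kcal/g = 232.7502 g.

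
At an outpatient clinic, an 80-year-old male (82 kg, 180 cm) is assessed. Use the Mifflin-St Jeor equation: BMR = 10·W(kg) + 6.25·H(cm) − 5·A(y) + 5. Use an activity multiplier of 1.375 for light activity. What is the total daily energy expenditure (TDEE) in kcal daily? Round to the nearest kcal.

Mifflin-St Jeor (male): BMR = 10(82) + 6.25(180) − 5(80) + 5 = 820 + 1125 − 400 + 5 = 1550 kcal/day.
TEE = BMR × activity factor = 1550 × 1.375 = 2131.25 kcal/day.

2131 kcal daily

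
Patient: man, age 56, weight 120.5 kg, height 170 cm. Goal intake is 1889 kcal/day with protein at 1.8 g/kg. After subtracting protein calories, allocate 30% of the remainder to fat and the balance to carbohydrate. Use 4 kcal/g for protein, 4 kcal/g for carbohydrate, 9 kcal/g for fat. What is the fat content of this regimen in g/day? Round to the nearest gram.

34 g/day

Protein = 1.8 × 120.5 = 216.9 g → 216.9 × 4 = 867.6 kcal.
Non-protein calories = 1889 − 867.6 = 1021.4 kcal.
Fat: 30% × 1021.4 = 306.42 kcal; carbohydrate: 714.98 kcal.
Fat: 306.42 kcal ÷ 9 kcal/g = 34.0467 g.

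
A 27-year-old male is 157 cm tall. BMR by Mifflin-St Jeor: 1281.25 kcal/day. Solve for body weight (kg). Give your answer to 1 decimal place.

43.0 kg

1281.25 = 10·W + 6.25(157) − 5(27) + 5
10·W = 1281.25 − 851.25 = 430, so W = 43 kg.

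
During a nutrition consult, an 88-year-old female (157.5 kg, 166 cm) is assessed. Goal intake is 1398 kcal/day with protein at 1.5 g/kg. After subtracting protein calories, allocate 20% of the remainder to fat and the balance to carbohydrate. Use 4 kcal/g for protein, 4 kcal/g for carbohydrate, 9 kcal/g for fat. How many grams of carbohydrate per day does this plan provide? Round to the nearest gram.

Protein = 1.5 × 157.5 = 236.25 g → 236.25 × 4 = 945 kcal.
Non-protein calories = 1398 − 945 = 453 kcal.
Fat: 20% × 453 = 90.6 kcal; carbohydrate: 362.4 kcal.
Carbohydrate: 362.4 kcal ÷ 4 kcal/g = 90.6 g.

91 g/day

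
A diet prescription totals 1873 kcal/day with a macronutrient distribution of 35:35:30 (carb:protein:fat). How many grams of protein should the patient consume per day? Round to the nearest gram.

Protein energy = 35% × 1873 = 655.55 kcal.
At 4 kcal/g: 655.55 ÷ 4 = 163.8875 g.

164 g/day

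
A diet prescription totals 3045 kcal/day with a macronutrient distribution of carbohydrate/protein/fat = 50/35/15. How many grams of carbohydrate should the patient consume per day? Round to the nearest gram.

Carbohydrate energy = 50% × 3045 = 1522.5 kcal.
At 4 kcal/g: 1522.5 ÷ 4 = 380.625 g.

381 g/day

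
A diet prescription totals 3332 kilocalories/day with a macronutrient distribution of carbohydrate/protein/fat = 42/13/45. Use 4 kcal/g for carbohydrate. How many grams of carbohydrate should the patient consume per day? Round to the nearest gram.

Carbohydrate energy = 42% × 3332 = 1399.44 kcal.
At 4 kcal/g: 1399.44 ÷ 4 = 349.86 g.

350 g/day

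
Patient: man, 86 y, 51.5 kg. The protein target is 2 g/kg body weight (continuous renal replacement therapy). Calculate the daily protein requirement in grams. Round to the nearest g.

Protein = 2 g/kg × 51.5 kg = 103 g/day.

103 g/day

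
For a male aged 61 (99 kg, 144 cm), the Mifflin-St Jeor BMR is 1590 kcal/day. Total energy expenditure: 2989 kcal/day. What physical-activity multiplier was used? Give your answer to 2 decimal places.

1.88

Activity factor = TEE ÷ BMR = 2989 ÷ 1590 = 1.88.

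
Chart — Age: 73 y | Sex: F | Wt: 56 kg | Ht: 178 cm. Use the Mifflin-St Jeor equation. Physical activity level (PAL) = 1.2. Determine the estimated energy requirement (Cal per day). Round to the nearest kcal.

1376 Cal per day

Mifflin-St Jeor (female): BMR = 10(56) + 6.25(178) − 5(73) − 161 = 560 + 1112.5 − 365 − 161 = 1146.5 kcal/day.
TEE = BMR × activity factor = 1146.5 × 1.2 = 1375.8 kcal/day.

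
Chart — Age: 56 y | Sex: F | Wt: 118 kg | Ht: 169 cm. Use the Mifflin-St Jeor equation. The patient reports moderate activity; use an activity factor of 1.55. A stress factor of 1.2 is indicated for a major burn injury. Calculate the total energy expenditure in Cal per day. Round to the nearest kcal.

3339 Cal per day

Mifflin-St Jeor (female): BMR = 10(118) + 6.25(169) − 5(56) − 161 = 1180 + 1056.25 − 280 − 161 = 1795.25 kcal/day.
TEE = BMR × activity factor = 1795.25 × 1.55 = 2782.6375 kcal/day.
Apply stress factor: 2782.6375 × 1.2 = 3339.165 kcal/day.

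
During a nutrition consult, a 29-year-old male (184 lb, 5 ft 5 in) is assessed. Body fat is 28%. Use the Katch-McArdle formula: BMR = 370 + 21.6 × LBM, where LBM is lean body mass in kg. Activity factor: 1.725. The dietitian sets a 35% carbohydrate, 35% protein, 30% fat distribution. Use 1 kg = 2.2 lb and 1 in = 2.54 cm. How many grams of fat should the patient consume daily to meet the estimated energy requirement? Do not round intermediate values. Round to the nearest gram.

96 g/day

Convert to metric: weight = 184 ÷ 2.2 = 83.6364 kg; height = (5×12 + 5) × 2.54 = 65 × 2.54 = 165.1 cm.
LBM = 83.6364 × (1 − 0.28) = 60.2182 kg. Katch-McArdle: BMR = 370 + 21.6 × 60.2182 = 1670.7127 kcal/day.
TEE = 1670.7127 × 1.725 = 2881.9795 kcal/day.
Fat energy = 30% × 2881.9795 = 864.5938 kcal.
Fat = 864.5938 ÷ 9 kcal/g = 96.066 g.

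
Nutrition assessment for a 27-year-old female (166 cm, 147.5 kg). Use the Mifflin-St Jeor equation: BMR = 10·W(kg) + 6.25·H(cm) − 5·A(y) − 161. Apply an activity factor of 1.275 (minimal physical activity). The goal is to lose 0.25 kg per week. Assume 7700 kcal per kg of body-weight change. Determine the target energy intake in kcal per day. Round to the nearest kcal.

Mifflin-St Jeor (female): BMR = 10(147.5) + 6.25(166) − 5(27) − 161 = 1475 + 1037.5 − 135 − 161 = 2216.5 kcal/day.
TEE = 2216.5 × 1.275 = 2826.0375 kcal/day.
Required daily deficit = 0.25 × 7700 ÷ 7 = 275 kcal/day.
Target intake = 2826.0375 − 275 = 2551.0375 kcal/day.

2551 kcal per day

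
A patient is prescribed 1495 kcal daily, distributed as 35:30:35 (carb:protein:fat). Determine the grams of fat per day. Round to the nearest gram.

Fat energy = 35% × 1495 = 523.25 kcal.
At 9 kcal/g: 523.25 ÷ 9 = 58.1389 g.

58 g/day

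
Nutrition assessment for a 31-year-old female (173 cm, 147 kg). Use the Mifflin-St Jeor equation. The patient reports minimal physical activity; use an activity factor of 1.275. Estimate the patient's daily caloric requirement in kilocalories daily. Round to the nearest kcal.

2850 kilocalories daily

Mifflin-St Jeor (female): BMR = 10(147) + 6.25(173) − 5(31) − 161 = 1470 + 1081.25 − 155 − 161 = 2235.25 kcal/day.
TEE = BMR × activity factor = 2235.25 × 1.275 = 2849.9438 kcal/day.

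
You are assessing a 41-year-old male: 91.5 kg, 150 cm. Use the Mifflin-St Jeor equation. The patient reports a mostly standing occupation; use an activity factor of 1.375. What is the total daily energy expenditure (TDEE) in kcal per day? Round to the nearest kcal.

2272 kcal per day

Mifflin-St Jeor (male): BMR = 10(91.5) + 6.25(150) − 5(41) + 5 = 915 + 937.5 − 205 + 5 = 1652.5 kcal/day.
TEE = BMR × activity factor = 1652.5 × 1.375 = 2272.1875 kcal/day.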